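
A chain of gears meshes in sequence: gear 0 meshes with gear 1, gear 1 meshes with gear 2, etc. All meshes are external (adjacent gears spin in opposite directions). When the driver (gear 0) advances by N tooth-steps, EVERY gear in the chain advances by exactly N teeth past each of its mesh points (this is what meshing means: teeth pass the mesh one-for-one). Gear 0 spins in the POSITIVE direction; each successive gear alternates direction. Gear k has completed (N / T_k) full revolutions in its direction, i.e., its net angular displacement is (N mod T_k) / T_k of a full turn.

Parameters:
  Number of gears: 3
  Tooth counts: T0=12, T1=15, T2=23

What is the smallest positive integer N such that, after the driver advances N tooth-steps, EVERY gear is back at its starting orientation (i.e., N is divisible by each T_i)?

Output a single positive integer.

Gear k returns to start when N is a multiple of T_k.
All gears at start simultaneously when N is a common multiple of [12, 15, 23]; the smallest such N is lcm(12, 15, 23).
Start: lcm = T0 = 12
Fold in T1=15: gcd(12, 15) = 3; lcm(12, 15) = 12 * 15 / 3 = 180 / 3 = 60
Fold in T2=23: gcd(60, 23) = 1; lcm(60, 23) = 60 * 23 / 1 = 1380 / 1 = 1380
Full cycle length = 1380

Answer: 1380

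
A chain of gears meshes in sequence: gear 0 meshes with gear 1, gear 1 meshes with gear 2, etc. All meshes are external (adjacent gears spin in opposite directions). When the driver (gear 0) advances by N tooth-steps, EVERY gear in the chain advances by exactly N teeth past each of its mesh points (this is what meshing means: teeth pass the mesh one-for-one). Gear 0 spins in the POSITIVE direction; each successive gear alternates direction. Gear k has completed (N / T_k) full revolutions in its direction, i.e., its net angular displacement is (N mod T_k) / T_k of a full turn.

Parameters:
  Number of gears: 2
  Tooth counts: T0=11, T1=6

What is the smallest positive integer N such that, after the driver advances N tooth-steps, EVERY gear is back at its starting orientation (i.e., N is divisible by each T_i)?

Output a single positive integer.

Gear k returns to start when N is a multiple of T_k.
All gears at start simultaneously when N is a common multiple of [11, 6]; the smallest such N is lcm(11, 6).
Start: lcm = T0 = 11
Fold in T1=6: gcd(11, 6) = 1; lcm(11, 6) = 11 * 6 / 1 = 66 / 1 = 66
Full cycle length = 66

Answer: 66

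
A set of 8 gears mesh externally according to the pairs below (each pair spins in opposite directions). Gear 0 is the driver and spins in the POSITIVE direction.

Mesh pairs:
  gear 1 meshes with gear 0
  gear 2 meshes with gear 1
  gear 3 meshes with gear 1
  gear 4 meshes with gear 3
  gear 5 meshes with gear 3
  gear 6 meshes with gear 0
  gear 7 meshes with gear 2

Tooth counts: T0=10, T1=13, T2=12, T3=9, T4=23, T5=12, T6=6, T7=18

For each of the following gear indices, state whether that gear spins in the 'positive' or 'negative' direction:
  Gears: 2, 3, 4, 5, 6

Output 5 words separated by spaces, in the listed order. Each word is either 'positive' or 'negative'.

Answer: positive positive negative negative negative

Derivation:
Gear 0 (driver): positive (depth 0)
  gear 1: meshes with gear 0 -> depth 1 -> negative (opposite of gear 0)
  gear 2: meshes with gear 1 -> depth 2 -> positive (opposite of gear 1)
  gear 3: meshes with gear 1 -> depth 2 -> positive (opposite of gear 1)
  gear 4: meshes with gear 3 -> depth 3 -> negative (opposite of gear 3)
  gear 5: meshes with gear 3 -> depth 3 -> negative (opposite of gear 3)
  gear 6: meshes with gear 0 -> depth 1 -> negative (opposite of gear 0)
  gear 7: meshes with gear 2 -> depth 3 -> negative (opposite of gear 2)
Queried indices 2, 3, 4, 5, 6 -> positive, positive, negative, negative, negative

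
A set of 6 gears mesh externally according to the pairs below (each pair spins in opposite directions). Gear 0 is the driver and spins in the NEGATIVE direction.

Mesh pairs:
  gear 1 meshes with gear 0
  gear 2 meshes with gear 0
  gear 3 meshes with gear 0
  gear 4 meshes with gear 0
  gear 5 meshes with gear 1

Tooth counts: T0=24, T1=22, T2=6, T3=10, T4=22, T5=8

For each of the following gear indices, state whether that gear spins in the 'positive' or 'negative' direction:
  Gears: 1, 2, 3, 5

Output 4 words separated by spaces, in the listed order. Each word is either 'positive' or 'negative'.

Answer: positive positive positive negative

Derivation:
Gear 0 (driver): negative (depth 0)
  gear 1: meshes with gear 0 -> depth 1 -> positive (opposite of gear 0)
  gear 2: meshes with gear 0 -> depth 1 -> positive (opposite of gear 0)
  gear 3: meshes with gear 0 -> depth 1 -> positive (opposite of gear 0)
  gear 4: meshes with gear 0 -> depth 1 -> positive (opposite of gear 0)
  gear 5: meshes with gear 1 -> depth 2 -> negative (opposite of gear 1)
Queried indices 1, 2, 3, 5 -> positive, positive, positive, negative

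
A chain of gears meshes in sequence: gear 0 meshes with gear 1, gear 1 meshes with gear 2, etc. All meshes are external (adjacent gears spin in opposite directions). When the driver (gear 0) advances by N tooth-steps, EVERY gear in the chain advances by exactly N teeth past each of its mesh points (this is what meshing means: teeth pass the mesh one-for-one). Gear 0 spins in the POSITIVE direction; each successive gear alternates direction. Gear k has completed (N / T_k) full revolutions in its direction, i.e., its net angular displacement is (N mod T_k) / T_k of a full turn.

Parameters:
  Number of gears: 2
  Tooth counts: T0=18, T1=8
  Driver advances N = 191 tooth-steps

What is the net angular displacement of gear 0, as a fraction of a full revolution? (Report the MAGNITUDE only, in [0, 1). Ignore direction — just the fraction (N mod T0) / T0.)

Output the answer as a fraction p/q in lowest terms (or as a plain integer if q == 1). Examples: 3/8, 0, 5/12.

Chain of 2 gears, tooth counts: [18, 8]
  gear 0: T0=18, direction=positive, advance = 191 mod 18 = 11 teeth = 11/18 turn
  gear 1: T1=8, direction=negative, advance = 191 mod 8 = 7 teeth = 7/8 turn
Gear 0: 191 mod 18 = 11
Fraction = 11 / 18 = 11/18 (gcd(11,18)=1) = 11/18

Answer: 11/18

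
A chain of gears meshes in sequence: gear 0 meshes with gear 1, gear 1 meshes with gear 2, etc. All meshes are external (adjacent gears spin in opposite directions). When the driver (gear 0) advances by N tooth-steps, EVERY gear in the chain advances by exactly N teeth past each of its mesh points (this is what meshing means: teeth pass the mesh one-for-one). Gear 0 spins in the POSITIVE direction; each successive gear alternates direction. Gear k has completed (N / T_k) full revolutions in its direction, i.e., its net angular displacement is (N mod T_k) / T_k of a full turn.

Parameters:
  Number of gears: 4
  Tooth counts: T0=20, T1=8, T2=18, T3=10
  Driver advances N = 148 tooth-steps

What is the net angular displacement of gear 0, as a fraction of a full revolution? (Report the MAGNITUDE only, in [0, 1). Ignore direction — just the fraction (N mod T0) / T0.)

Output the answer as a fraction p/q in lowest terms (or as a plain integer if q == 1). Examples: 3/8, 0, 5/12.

Chain of 4 gears, tooth counts: [20, 8, 18, 10]
  gear 0: T0=20, direction=positive, advance = 148 mod 20 = 8 teeth = 8/20 turn
  gear 1: T1=8, direction=negative, advance = 148 mod 8 = 4 teeth = 4/8 turn
  gear 2: T2=18, direction=positive, advance = 148 mod 18 = 4 teeth = 4/18 turn
  gear 3: T3=10, direction=negative, advance = 148 mod 10 = 8 teeth = 8/10 turn
Gear 0: 148 mod 20 = 8
Fraction = 8 / 20 = 2/5 (gcd(8,20)=4) = 2/5

Answer: 2/5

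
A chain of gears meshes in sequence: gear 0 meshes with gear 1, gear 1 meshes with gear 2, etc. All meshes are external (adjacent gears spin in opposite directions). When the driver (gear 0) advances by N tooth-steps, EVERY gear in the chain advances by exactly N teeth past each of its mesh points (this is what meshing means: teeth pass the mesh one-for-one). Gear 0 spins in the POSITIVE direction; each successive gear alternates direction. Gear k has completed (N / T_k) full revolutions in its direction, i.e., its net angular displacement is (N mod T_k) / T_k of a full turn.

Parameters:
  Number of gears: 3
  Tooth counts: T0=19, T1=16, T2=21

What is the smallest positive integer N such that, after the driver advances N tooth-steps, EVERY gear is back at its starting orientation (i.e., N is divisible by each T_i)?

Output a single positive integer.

Gear k returns to start when N is a multiple of T_k.
All gears at start simultaneously when N is a common multiple of [19, 16, 21]; the smallest such N is lcm(19, 16, 21).
Start: lcm = T0 = 19
Fold in T1=16: gcd(19, 16) = 1; lcm(19, 16) = 19 * 16 / 1 = 304 / 1 = 304
Fold in T2=21: gcd(304, 21) = 1; lcm(304, 21) = 304 * 21 / 1 = 6384 / 1 = 6384
Full cycle length = 6384

Answer: 6384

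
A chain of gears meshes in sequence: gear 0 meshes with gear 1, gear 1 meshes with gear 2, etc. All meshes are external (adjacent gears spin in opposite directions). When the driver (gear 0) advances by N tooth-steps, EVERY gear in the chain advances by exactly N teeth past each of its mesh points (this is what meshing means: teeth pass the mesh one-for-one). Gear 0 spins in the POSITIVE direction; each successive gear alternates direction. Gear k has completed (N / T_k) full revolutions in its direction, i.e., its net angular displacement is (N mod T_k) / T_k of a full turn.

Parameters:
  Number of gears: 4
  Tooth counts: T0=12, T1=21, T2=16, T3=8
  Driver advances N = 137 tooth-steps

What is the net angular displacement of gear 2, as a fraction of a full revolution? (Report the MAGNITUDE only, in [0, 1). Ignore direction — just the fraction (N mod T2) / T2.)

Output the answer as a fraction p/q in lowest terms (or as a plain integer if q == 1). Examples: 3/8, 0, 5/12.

Answer: 9/16

Derivation:
Chain of 4 gears, tooth counts: [12, 21, 16, 8]
  gear 0: T0=12, direction=positive, advance = 137 mod 12 = 5 teeth = 5/12 turn
  gear 1: T1=21, direction=negative, advance = 137 mod 21 = 11 teeth = 11/21 turn
  gear 2: T2=16, direction=positive, advance = 137 mod 16 = 9 teeth = 9/16 turn
  gear 3: T3=8, direction=negative, advance = 137 mod 8 = 1 teeth = 1/8 turn
Gear 2: 137 mod 16 = 9
Fraction = 9 / 16 = 9/16 (gcd(9,16)=1) = 9/16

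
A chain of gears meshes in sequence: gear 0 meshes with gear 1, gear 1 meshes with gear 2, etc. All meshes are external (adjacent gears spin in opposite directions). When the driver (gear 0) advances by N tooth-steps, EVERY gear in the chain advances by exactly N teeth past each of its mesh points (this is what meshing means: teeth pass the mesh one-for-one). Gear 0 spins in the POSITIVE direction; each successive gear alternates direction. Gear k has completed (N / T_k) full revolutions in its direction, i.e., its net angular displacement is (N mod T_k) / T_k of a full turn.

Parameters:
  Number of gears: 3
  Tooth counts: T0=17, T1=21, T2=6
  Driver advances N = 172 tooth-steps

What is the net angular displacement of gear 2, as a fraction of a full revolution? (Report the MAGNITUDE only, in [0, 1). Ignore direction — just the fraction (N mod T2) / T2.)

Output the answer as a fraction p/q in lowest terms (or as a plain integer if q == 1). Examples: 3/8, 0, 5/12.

Chain of 3 gears, tooth counts: [17, 21, 6]
  gear 0: T0=17, direction=positive, advance = 172 mod 17 = 2 teeth = 2/17 turn
  gear 1: T1=21, direction=negative, advance = 172 mod 21 = 4 teeth = 4/21 turn
  gear 2: T2=6, direction=positive, advance = 172 mod 6 = 4 teeth = 4/6 turn
Gear 2: 172 mod 6 = 4
Fraction = 4 / 6 = 2/3 (gcd(4,6)=2) = 2/3

Answer: 2/3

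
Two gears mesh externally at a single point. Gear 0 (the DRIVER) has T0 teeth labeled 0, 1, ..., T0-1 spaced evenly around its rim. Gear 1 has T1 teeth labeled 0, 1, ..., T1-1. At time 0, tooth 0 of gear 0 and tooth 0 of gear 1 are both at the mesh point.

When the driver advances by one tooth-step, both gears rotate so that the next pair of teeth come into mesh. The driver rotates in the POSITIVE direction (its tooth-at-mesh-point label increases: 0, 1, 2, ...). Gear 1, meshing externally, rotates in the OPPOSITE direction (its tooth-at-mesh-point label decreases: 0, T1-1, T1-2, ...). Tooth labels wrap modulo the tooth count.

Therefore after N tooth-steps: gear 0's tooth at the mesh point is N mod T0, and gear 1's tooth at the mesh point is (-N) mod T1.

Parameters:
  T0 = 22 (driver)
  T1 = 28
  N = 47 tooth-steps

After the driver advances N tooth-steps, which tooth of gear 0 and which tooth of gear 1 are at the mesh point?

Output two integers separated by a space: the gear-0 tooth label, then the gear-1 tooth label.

Gear 0 (driver, T0=22): tooth at mesh = N mod T0
  47 = 2 * 22 + 3, so 47 mod 22 = 3
  gear 0 tooth = 3
Gear 1 (driven, T1=28): tooth at mesh = (-N) mod T1
  47 = 1 * 28 + 19, so 47 mod 28 = 19
  (-47) mod 28 = (-19) mod 28 = 28 - 19 = 9
Mesh after 47 steps: gear-0 tooth 3 meets gear-1 tooth 9

Answer: 3 9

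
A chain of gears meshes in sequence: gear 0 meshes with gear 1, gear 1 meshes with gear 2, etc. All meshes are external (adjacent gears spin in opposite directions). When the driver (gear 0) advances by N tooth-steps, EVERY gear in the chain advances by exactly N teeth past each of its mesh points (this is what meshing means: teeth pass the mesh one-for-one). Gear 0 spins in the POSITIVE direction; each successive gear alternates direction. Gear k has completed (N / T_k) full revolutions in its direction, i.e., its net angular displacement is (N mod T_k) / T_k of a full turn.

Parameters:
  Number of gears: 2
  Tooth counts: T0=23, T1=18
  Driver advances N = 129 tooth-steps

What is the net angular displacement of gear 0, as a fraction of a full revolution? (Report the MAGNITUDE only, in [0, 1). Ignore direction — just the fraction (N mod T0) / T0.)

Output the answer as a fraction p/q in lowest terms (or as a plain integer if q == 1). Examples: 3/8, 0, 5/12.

Chain of 2 gears, tooth counts: [23, 18]
  gear 0: T0=23, direction=positive, advance = 129 mod 23 = 14 teeth = 14/23 turn
  gear 1: T1=18, direction=negative, advance = 129 mod 18 = 3 teeth = 3/18 turn
Gear 0: 129 mod 23 = 14
Fraction = 14 / 23 = 14/23 (gcd(14,23)=1) = 14/23

Answer: 14/23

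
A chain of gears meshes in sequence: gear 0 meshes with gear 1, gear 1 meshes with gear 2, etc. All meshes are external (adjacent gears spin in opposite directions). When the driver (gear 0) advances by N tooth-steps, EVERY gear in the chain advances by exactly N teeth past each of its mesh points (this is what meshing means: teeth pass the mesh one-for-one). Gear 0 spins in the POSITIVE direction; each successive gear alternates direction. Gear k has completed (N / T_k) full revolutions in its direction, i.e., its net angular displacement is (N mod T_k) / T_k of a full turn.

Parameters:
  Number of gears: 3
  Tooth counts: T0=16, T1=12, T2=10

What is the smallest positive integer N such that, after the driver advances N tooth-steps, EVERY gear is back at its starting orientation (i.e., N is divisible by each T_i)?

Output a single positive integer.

Answer: 240

Derivation:
Gear k returns to start when N is a multiple of T_k.
All gears at start simultaneously when N is a common multiple of [16, 12, 10]; the smallest such N is lcm(16, 12, 10).
Start: lcm = T0 = 16
Fold in T1=12: gcd(16, 12) = 4; lcm(16, 12) = 16 * 12 / 4 = 192 / 4 = 48
Fold in T2=10: gcd(48, 10) = 2; lcm(48, 10) = 48 * 10 / 2 = 480 / 2 = 240
Full cycle length = 240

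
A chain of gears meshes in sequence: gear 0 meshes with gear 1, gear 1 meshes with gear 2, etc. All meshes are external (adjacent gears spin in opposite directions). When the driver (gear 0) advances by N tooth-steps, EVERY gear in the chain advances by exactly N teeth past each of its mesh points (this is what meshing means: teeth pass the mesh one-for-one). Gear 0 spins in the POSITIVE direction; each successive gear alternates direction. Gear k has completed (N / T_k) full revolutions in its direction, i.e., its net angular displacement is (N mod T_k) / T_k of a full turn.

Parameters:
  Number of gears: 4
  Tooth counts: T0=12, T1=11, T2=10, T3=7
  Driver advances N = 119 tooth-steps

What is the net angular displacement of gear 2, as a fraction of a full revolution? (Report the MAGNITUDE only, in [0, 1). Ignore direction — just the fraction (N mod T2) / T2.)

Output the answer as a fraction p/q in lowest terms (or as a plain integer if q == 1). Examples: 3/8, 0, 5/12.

Chain of 4 gears, tooth counts: [12, 11, 10, 7]
  gear 0: T0=12, direction=positive, advance = 119 mod 12 = 11 teeth = 11/12 turn
  gear 1: T1=11, direction=negative, advance = 119 mod 11 = 9 teeth = 9/11 turn
  gear 2: T2=10, direction=positive, advance = 119 mod 10 = 9 teeth = 9/10 turn
  gear 3: T3=7, direction=negative, advance = 119 mod 7 = 0 teeth = 0/7 turn
Gear 2: 119 mod 10 = 9
Fraction = 9 / 10 = 9/10 (gcd(9,10)=1) = 9/10

Answer: 9/10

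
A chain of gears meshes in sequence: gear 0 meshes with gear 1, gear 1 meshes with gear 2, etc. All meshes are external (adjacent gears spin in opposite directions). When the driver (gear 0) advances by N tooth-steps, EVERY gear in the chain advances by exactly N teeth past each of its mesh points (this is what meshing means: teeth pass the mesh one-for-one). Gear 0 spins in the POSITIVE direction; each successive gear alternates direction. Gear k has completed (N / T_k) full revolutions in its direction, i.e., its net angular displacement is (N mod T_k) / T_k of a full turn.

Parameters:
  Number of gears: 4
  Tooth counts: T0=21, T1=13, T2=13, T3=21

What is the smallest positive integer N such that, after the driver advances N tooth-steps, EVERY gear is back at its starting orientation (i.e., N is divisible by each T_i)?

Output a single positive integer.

Answer: 273

Derivation:
Gear k returns to start when N is a multiple of T_k.
All gears at start simultaneously when N is a common multiple of [21, 13, 13, 21]; the smallest such N is lcm(21, 13, 13, 21).
Start: lcm = T0 = 21
Fold in T1=13: gcd(21, 13) = 1; lcm(21, 13) = 21 * 13 / 1 = 273 / 1 = 273
Fold in T2=13: gcd(273, 13) = 13; lcm(273, 13) = 273 * 13 / 13 = 3549 / 13 = 273
Fold in T3=21: gcd(273, 21) = 21; lcm(273, 21) = 273 * 21 / 21 = 5733 / 21 = 273
Full cycle length = 273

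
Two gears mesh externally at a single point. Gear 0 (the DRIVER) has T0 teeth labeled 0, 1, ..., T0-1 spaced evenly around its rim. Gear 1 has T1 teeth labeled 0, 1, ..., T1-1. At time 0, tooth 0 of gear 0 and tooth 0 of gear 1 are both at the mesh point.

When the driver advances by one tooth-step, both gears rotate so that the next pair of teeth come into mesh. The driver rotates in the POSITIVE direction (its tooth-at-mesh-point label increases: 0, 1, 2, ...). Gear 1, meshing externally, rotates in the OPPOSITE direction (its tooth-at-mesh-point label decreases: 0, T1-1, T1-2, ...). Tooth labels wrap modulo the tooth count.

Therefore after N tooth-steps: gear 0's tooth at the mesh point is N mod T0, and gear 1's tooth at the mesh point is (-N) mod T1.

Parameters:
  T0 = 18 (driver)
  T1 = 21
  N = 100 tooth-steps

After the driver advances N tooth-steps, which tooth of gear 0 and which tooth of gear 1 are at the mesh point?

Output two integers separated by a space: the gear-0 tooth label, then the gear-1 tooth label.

Answer: 10 5

Derivation:
Gear 0 (driver, T0=18): tooth at mesh = N mod T0
  100 = 5 * 18 + 10, so 100 mod 18 = 10
  gear 0 tooth = 10
Gear 1 (driven, T1=21): tooth at mesh = (-N) mod T1
  100 = 4 * 21 + 16, so 100 mod 21 = 16
  (-100) mod 21 = (-16) mod 21 = 21 - 16 = 5
Mesh after 100 steps: gear-0 tooth 10 meets gear-1 tooth 5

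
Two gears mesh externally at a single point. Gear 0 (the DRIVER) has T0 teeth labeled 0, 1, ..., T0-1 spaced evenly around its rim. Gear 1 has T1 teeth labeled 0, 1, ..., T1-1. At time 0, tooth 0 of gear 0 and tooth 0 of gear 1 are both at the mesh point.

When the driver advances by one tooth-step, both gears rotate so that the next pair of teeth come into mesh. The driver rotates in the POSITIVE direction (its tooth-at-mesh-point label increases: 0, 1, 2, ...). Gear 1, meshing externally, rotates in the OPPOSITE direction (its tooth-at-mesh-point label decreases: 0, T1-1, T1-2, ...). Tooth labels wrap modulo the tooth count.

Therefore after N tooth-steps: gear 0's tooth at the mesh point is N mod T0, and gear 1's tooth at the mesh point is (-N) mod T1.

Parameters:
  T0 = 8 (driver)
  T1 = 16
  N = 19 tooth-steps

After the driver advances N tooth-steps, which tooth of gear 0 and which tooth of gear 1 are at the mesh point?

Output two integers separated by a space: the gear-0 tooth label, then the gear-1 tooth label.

Gear 0 (driver, T0=8): tooth at mesh = N mod T0
  19 = 2 * 8 + 3, so 19 mod 8 = 3
  gear 0 tooth = 3
Gear 1 (driven, T1=16): tooth at mesh = (-N) mod T1
  19 = 1 * 16 + 3, so 19 mod 16 = 3
  (-19) mod 16 = (-3) mod 16 = 16 - 3 = 13
Mesh after 19 steps: gear-0 tooth 3 meets gear-1 tooth 13

Answer: 3 13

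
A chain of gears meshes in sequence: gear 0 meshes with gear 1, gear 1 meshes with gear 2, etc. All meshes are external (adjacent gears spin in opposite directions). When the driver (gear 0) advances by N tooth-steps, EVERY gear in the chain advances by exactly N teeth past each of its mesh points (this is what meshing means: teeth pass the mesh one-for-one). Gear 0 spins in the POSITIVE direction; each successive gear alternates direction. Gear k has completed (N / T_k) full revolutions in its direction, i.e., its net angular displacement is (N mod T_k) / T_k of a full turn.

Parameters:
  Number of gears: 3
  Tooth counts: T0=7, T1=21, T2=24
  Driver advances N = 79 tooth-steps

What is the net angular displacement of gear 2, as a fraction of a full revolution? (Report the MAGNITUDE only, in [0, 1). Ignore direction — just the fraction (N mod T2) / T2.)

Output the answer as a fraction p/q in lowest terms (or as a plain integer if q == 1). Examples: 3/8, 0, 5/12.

Chain of 3 gears, tooth counts: [7, 21, 24]
  gear 0: T0=7, direction=positive, advance = 79 mod 7 = 2 teeth = 2/7 turn
  gear 1: T1=21, direction=negative, advance = 79 mod 21 = 16 teeth = 16/21 turn
  gear 2: T2=24, direction=positive, advance = 79 mod 24 = 7 teeth = 7/24 turn
Gear 2: 79 mod 24 = 7
Fraction = 7 / 24 = 7/24 (gcd(7,24)=1) = 7/24

Answer: 7/24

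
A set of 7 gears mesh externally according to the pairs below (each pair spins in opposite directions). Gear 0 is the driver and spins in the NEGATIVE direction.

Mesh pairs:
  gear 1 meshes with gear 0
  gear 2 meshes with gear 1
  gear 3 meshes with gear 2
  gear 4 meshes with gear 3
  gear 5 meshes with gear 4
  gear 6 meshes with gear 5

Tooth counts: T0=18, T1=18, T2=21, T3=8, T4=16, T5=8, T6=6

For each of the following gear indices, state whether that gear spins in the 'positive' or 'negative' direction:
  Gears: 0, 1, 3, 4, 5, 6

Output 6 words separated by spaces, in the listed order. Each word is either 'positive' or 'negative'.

Answer: negative positive positive negative positive negative

Derivation:
Gear 0 (driver): negative (depth 0)
  gear 1: meshes with gear 0 -> depth 1 -> positive (opposite of gear 0)
  gear 2: meshes with gear 1 -> depth 2 -> negative (opposite of gear 1)
  gear 3: meshes with gear 2 -> depth 3 -> positive (opposite of gear 2)
  gear 4: meshes with gear 3 -> depth 4 -> negative (opposite of gear 3)
  gear 5: meshes with gear 4 -> depth 5 -> positive (opposite of gear 4)
  gear 6: meshes with gear 5 -> depth 6 -> negative (opposite of gear 5)
Queried indices 0, 1, 3, 4, 5, 6 -> negative, positive, positive, negative, positive, negative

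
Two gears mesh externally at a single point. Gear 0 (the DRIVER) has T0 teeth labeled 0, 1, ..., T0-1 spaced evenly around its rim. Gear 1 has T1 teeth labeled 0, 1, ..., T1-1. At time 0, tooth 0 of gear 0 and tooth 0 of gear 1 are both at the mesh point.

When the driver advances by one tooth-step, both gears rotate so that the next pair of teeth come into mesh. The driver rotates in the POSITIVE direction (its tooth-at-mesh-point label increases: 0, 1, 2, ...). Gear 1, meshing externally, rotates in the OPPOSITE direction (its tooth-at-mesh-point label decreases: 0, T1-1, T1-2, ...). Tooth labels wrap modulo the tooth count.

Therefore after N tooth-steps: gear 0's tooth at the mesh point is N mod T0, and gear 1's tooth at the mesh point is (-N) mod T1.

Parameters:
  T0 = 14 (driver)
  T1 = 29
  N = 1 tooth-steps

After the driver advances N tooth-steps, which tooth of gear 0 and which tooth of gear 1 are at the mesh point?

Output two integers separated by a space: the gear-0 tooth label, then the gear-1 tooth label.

Answer: 1 28

Derivation:
Gear 0 (driver, T0=14): tooth at mesh = N mod T0
  1 = 0 * 14 + 1, so 1 mod 14 = 1
  gear 0 tooth = 1
Gear 1 (driven, T1=29): tooth at mesh = (-N) mod T1
  1 = 0 * 29 + 1, so 1 mod 29 = 1
  (-1) mod 29 = (-1) mod 29 = 29 - 1 = 28
Mesh after 1 steps: gear-0 tooth 1 meets gear-1 tooth 28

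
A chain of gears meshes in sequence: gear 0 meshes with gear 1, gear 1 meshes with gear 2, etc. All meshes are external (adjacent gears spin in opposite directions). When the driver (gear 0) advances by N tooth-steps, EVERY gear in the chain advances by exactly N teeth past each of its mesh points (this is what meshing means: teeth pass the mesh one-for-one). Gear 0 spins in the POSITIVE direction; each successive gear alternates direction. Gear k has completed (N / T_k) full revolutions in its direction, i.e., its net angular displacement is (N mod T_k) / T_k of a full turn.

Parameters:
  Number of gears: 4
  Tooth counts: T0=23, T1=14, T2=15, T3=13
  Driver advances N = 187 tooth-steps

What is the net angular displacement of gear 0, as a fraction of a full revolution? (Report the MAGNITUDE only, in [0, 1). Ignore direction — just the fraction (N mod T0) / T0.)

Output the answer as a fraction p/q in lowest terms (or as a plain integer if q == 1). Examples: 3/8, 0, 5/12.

Answer: 3/23

Derivation:
Chain of 4 gears, tooth counts: [23, 14, 15, 13]
  gear 0: T0=23, direction=positive, advance = 187 mod 23 = 3 teeth = 3/23 turn
  gear 1: T1=14, direction=negative, advance = 187 mod 14 = 5 teeth = 5/14 turn
  gear 2: T2=15, direction=positive, advance = 187 mod 15 = 7 teeth = 7/15 turn
  gear 3: T3=13, direction=negative, advance = 187 mod 13 = 5 teeth = 5/13 turn
Gear 0: 187 mod 23 = 3
Fraction = 3 / 23 = 3/23 (gcd(3,23)=1) = 3/23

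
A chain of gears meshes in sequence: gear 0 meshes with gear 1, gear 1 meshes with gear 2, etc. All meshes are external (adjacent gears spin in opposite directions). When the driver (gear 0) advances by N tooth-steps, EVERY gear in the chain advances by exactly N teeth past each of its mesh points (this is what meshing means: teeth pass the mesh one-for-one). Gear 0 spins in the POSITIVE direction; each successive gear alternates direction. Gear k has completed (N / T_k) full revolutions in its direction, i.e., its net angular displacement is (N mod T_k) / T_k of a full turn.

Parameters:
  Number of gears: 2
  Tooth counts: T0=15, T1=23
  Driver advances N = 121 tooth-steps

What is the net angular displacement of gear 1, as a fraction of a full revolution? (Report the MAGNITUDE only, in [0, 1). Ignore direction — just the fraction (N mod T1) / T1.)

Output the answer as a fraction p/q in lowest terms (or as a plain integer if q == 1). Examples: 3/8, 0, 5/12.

Chain of 2 gears, tooth counts: [15, 23]
  gear 0: T0=15, direction=positive, advance = 121 mod 15 = 1 teeth = 1/15 turn
  gear 1: T1=23, direction=negative, advance = 121 mod 23 = 6 teeth = 6/23 turn
Gear 1: 121 mod 23 = 6
Fraction = 6 / 23 = 6/23 (gcd(6,23)=1) = 6/23

Answer: 6/23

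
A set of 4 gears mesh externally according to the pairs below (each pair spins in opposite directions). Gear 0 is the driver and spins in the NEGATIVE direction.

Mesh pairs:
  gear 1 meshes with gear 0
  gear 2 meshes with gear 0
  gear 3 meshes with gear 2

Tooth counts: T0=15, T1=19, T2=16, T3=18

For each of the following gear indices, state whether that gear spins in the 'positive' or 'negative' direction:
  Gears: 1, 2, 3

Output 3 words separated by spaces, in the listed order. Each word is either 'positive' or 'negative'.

Gear 0 (driver): negative (depth 0)
  gear 1: meshes with gear 0 -> depth 1 -> positive (opposite of gear 0)
  gear 2: meshes with gear 0 -> depth 1 -> positive (opposite of gear 0)
  gear 3: meshes with gear 2 -> depth 2 -> negative (opposite of gear 2)
Queried indices 1, 2, 3 -> positive, positive, negative

Answer: positive positive negative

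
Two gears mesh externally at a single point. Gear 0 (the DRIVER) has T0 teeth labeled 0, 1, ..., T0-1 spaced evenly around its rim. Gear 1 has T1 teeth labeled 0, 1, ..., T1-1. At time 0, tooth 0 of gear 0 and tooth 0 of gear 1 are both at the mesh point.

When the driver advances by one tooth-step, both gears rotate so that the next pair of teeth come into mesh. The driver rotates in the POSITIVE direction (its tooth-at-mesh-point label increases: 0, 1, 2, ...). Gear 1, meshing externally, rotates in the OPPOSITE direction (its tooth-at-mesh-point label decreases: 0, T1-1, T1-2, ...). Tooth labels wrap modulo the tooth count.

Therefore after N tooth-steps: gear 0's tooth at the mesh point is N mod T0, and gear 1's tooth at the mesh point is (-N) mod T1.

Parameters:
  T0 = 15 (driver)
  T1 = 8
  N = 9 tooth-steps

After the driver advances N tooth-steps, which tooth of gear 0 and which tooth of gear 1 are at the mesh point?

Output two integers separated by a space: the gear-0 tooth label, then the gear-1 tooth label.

Answer: 9 7

Derivation:
Gear 0 (driver, T0=15): tooth at mesh = N mod T0
  9 = 0 * 15 + 9, so 9 mod 15 = 9
  gear 0 tooth = 9
Gear 1 (driven, T1=8): tooth at mesh = (-N) mod T1
  9 = 1 * 8 + 1, so 9 mod 8 = 1
  (-9) mod 8 = (-1) mod 8 = 8 - 1 = 7
Mesh after 9 steps: gear-0 tooth 9 meets gear-1 tooth 7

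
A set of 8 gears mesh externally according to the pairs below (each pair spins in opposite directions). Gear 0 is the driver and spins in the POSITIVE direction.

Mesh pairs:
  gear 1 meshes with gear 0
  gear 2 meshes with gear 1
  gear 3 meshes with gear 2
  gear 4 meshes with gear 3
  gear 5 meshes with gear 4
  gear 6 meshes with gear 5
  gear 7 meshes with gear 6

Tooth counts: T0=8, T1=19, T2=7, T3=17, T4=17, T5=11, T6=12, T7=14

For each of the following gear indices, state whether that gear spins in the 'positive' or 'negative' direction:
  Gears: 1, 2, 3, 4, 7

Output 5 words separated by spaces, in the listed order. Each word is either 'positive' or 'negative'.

Answer: negative positive negative positive negative

Derivation:
Gear 0 (driver): positive (depth 0)
  gear 1: meshes with gear 0 -> depth 1 -> negative (opposite of gear 0)
  gear 2: meshes with gear 1 -> depth 2 -> positive (opposite of gear 1)
  gear 3: meshes with gear 2 -> depth 3 -> negative (opposite of gear 2)
  gear 4: meshes with gear 3 -> depth 4 -> positive (opposite of gear 3)
  gear 5: meshes with gear 4 -> depth 5 -> negative (opposite of gear 4)
  gear 6: meshes with gear 5 -> depth 6 -> positive (opposite of gear 5)
  gear 7: meshes with gear 6 -> depth 7 -> negative (opposite of gear 6)
Queried indices 1, 2, 3, 4, 7 -> negative, positive, negative, positive, negative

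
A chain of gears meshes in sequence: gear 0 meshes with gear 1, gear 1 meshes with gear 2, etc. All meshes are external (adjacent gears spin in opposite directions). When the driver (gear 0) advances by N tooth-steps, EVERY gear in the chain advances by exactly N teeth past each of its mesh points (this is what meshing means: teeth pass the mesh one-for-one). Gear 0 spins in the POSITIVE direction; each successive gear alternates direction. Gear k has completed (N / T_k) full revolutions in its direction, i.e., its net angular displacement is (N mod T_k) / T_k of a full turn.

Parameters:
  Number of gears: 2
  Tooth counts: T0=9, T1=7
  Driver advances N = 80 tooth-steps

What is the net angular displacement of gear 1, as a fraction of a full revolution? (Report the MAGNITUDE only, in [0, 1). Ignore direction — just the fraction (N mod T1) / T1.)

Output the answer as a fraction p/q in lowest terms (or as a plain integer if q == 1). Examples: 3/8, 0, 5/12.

Chain of 2 gears, tooth counts: [9, 7]
  gear 0: T0=9, direction=positive, advance = 80 mod 9 = 8 teeth = 8/9 turn
  gear 1: T1=7, direction=negative, advance = 80 mod 7 = 3 teeth = 3/7 turn
Gear 1: 80 mod 7 = 3
Fraction = 3 / 7 = 3/7 (gcd(3,7)=1) = 3/7

Answer: 3/7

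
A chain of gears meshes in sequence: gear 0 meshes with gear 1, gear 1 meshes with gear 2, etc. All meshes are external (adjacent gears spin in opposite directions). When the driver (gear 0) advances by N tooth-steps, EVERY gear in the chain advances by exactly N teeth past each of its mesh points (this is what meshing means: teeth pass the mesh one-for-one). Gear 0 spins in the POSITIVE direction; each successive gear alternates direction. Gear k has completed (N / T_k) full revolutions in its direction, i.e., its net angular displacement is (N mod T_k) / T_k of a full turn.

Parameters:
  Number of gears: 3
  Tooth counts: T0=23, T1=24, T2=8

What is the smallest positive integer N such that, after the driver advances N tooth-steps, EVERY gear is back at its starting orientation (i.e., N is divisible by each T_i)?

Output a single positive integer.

Answer: 552

Derivation:
Gear k returns to start when N is a multiple of T_k.
All gears at start simultaneously when N is a common multiple of [23, 24, 8]; the smallest such N is lcm(23, 24, 8).
Start: lcm = T0 = 23
Fold in T1=24: gcd(23, 24) = 1; lcm(23, 24) = 23 * 24 / 1 = 552 / 1 = 552
Fold in T2=8: gcd(552, 8) = 8; lcm(552, 8) = 552 * 8 / 8 = 4416 / 8 = 552
Full cycle length = 552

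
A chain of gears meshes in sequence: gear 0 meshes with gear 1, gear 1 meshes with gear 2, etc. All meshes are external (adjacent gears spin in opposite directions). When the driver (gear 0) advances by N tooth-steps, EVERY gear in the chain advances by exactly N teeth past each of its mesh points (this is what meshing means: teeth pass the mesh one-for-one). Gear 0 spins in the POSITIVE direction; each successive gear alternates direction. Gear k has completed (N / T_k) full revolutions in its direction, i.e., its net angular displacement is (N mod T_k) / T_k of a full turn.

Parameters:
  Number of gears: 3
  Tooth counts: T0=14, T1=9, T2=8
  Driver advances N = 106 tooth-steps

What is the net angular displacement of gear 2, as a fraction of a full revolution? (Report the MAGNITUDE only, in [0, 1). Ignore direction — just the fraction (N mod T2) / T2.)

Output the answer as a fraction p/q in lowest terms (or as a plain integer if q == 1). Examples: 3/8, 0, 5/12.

Answer: 1/4

Derivation:
Chain of 3 gears, tooth counts: [14, 9, 8]
  gear 0: T0=14, direction=positive, advance = 106 mod 14 = 8 teeth = 8/14 turn
  gear 1: T1=9, direction=negative, advance = 106 mod 9 = 7 teeth = 7/9 turn
  gear 2: T2=8, direction=positive, advance = 106 mod 8 = 2 teeth = 2/8 turn
Gear 2: 106 mod 8 = 2
Fraction = 2 / 8 = 1/4 (gcd(2,8)=2) = 1/4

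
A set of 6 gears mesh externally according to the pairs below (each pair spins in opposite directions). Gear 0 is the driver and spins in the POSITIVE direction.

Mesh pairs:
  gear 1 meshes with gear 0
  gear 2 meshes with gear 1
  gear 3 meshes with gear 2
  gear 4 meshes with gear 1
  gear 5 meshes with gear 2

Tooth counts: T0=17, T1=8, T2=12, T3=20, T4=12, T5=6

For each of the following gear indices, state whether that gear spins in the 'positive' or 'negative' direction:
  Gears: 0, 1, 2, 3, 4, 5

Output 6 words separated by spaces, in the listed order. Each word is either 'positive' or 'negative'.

Answer: positive negative positive negative positive negative

Derivation:
Gear 0 (driver): positive (depth 0)
  gear 1: meshes with gear 0 -> depth 1 -> negative (opposite of gear 0)
  gear 2: meshes with gear 1 -> depth 2 -> positive (opposite of gear 1)
  gear 3: meshes with gear 2 -> depth 3 -> negative (opposite of gear 2)
  gear 4: meshes with gear 1 -> depth 2 -> positive (opposite of gear 1)
  gear 5: meshes with gear 2 -> depth 3 -> negative (opposite of gear 2)
Queried indices 0, 1, 2, 3, 4, 5 -> positive, negative, positive, negative, positive, negative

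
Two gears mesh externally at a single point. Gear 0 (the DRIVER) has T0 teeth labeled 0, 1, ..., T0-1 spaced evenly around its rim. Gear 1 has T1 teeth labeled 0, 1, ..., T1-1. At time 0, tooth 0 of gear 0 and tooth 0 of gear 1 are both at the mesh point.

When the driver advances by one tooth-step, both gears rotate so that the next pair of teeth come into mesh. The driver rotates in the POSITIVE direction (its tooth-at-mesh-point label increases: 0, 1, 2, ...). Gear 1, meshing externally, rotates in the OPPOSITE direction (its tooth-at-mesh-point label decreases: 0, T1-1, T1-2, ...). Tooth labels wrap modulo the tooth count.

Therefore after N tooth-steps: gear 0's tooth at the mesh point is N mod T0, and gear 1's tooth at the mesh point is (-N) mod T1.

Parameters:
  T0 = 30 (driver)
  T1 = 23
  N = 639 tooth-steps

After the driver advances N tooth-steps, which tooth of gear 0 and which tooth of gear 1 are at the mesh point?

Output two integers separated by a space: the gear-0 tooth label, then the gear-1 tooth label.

Gear 0 (driver, T0=30): tooth at mesh = N mod T0
  639 = 21 * 30 + 9, so 639 mod 30 = 9
  gear 0 tooth = 9
Gear 1 (driven, T1=23): tooth at mesh = (-N) mod T1
  639 = 27 * 23 + 18, so 639 mod 23 = 18
  (-639) mod 23 = (-18) mod 23 = 23 - 18 = 5
Mesh after 639 steps: gear-0 tooth 9 meets gear-1 tooth 5

Answer: 9 5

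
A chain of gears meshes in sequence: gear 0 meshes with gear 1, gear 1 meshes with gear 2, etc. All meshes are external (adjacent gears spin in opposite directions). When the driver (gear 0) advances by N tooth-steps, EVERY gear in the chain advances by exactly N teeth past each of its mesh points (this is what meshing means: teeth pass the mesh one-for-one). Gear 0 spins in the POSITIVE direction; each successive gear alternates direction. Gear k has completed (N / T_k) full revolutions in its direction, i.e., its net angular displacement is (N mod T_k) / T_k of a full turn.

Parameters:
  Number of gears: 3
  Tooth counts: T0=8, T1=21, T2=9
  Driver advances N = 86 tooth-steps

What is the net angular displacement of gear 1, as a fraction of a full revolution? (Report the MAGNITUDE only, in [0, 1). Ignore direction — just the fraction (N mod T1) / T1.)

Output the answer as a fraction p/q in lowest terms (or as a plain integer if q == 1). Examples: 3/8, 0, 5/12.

Answer: 2/21

Derivation:
Chain of 3 gears, tooth counts: [8, 21, 9]
  gear 0: T0=8, direction=positive, advance = 86 mod 8 = 6 teeth = 6/8 turn
  gear 1: T1=21, direction=negative, advance = 86 mod 21 = 2 teeth = 2/21 turn
  gear 2: T2=9, direction=positive, advance = 86 mod 9 = 5 teeth = 5/9 turn
Gear 1: 86 mod 21 = 2
Fraction = 2 / 21 = 2/21 (gcd(2,21)=1) = 2/21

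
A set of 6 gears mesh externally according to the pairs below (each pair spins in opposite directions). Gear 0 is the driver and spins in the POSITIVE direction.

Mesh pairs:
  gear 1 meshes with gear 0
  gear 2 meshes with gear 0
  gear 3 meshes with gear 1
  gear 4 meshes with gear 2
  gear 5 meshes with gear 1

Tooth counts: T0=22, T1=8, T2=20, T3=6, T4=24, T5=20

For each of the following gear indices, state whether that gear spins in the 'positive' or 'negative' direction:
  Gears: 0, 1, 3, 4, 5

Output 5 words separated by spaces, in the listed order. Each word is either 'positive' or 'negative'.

Answer: positive negative positive positive positive

Derivation:
Gear 0 (driver): positive (depth 0)
  gear 1: meshes with gear 0 -> depth 1 -> negative (opposite of gear 0)
  gear 2: meshes with gear 0 -> depth 1 -> negative (opposite of gear 0)
  gear 3: meshes with gear 1 -> depth 2 -> positive (opposite of gear 1)
  gear 4: meshes with gear 2 -> depth 2 -> positive (opposite of gear 2)
  gear 5: meshes with gear 1 -> depth 2 -> positive (opposite of gear 1)
Queried indices 0, 1, 3, 4, 5 -> positive, negative, positive, positive, positive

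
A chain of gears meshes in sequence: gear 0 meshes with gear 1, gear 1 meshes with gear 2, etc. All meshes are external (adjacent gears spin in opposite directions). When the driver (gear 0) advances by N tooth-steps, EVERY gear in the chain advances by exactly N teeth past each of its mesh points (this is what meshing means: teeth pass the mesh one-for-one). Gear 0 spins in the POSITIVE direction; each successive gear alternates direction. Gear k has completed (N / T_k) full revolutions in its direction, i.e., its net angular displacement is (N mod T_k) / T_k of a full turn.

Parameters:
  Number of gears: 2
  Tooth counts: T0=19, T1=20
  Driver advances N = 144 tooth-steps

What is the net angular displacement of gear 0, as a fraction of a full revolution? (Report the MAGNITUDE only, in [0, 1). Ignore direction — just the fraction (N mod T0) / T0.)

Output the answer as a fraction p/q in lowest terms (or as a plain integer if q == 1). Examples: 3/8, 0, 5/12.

Answer: 11/19

Derivation:
Chain of 2 gears, tooth counts: [19, 20]
  gear 0: T0=19, direction=positive, advance = 144 mod 19 = 11 teeth = 11/19 turn
  gear 1: T1=20, direction=negative, advance = 144 mod 20 = 4 teeth = 4/20 turn
Gear 0: 144 mod 19 = 11
Fraction = 11 / 19 = 11/19 (gcd(11,19)=1) = 11/19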